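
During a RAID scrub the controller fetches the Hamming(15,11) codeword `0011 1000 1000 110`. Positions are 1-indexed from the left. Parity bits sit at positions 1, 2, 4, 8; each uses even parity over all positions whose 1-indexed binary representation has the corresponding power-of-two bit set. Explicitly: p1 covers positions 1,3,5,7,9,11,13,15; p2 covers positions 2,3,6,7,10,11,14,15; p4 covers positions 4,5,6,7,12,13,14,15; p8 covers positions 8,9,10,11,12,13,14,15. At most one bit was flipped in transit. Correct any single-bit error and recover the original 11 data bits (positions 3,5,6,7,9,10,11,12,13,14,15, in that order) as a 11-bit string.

11001000110

s1: b1⊕b3⊕b5⊕b7⊕b9⊕b11⊕b13⊕b15 = 0⊕1⊕1⊕0⊕1⊕0⊕1⊕0 = 0
s2: b2⊕b3⊕b6⊕b7⊕b10⊕b11⊕b14⊕b15 = 0⊕1⊕0⊕0⊕0⊕0⊕1⊕0 = 0
s4: b4⊕b5⊕b6⊕b7⊕b12⊕b13⊕b14⊕b15 = 1⊕1⊕0⊕0⊕0⊕1⊕1⊕0 = 0
s8: b8⊕b9⊕b10⊕b11⊕b12⊕b13⊕b14⊕b15 = 0⊕1⊕0⊕0⊕0⊕1⊕1⊕0 = 1
Syndrome (s8...s1) = 1000 → position 8.
Flip bit 8: corrected codeword = 001110011000110
Data bits at positions 3,5,6,7,9,10,11,12,13,14,15: 11001000110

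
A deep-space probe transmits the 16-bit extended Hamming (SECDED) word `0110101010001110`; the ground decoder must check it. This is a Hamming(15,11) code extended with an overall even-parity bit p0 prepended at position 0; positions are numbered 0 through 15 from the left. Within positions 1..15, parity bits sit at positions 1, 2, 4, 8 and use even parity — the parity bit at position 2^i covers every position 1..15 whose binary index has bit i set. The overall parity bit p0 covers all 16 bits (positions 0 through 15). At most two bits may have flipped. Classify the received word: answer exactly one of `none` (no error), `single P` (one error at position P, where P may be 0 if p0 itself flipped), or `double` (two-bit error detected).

s1: b1⊕b3⊕b5⊕b7⊕b9⊕b11⊕b13⊕b15 = 1⊕0⊕0⊕0⊕0⊕0⊕1⊕0 = 0
s2: b2⊕b3⊕b6⊕b7⊕b10⊕b11⊕b14⊕b15 = 1⊕0⊕1⊕0⊕0⊕0⊕1⊕0 = 1
s4: b4⊕b5⊕b6⊕b7⊕b12⊕b13⊕b14⊕b15 = 1⊕0⊕1⊕0⊕1⊕1⊕1⊕0 = 1
s8: b8⊕b9⊕b10⊕b11⊕b12⊕b13⊕b14⊕b15 = 1⊕0⊕0⊕0⊕1⊕1⊕1⊕0 = 0
Syndrome (s8...s1) = 0110 → position 6.
Overall parity (XOR of all 16 bits, including p0): 0⊕1⊕1⊕0⊕1⊕0⊕1⊕0⊕1⊕0⊕0⊕0⊕1⊕1⊕1⊕0 = 0
Overall=0, syndrome position=6 → double-bit error detected (uncorrectable).

double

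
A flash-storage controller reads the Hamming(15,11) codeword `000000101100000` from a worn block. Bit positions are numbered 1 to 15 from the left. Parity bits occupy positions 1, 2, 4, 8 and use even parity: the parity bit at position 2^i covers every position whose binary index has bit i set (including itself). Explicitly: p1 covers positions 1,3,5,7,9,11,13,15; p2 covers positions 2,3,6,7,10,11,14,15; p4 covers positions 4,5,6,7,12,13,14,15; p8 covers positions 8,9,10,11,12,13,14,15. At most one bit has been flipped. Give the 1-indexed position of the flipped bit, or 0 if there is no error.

s1: b1⊕b3⊕b5⊕b7⊕b9⊕b11⊕b13⊕b15 = 0⊕0⊕0⊕1⊕1⊕0⊕0⊕0 = 0
s2: b2⊕b3⊕b6⊕b7⊕b10⊕b11⊕b14⊕b15 = 0⊕0⊕0⊕1⊕1⊕0⊕0⊕0 = 0
s4: b4⊕b5⊕b6⊕b7⊕b12⊕b13⊕b14⊕b15 = 0⊕0⊕0⊕1⊕0⊕0⊕0⊕0 = 1
s8: b8⊕b9⊕b10⊕b11⊕b12⊕b13⊕b14⊕b15 = 0⊕1⊕1⊕0⊕0⊕0⊕0⊕0 = 0
Syndrome (s8...s1) = 0100 → position 4.

4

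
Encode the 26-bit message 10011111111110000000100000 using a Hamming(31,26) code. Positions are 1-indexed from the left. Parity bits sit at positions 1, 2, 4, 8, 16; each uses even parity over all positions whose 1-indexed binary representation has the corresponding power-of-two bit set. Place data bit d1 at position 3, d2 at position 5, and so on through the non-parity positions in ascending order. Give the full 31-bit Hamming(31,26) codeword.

1011001011111111110000000100000

Place data bits at non-power-of-two positions: b3=1, b5=0, b6=0, b7=1, b9=1, b10=1, b11=1, b12=1, b13=1, b14=1, b15=1, b17=1, b18=1, b19=0, b20=0, b21=0, b22=0, b23=0, b24=0, b25=0, b26=1, b27=0, b28=0, b29=0, b30=0, b31=0.
p1 = XOR of data positions {3,5,7,9,11,13,15,17,19,21,23,25,27,29,31} = 1⊕0⊕1⊕1⊕1⊕1⊕1⊕1⊕0⊕0⊕0⊕0⊕0⊕0⊕0 = 1
p2 = XOR of data positions {3,6,7,10,11,14,15,18,19,22,23,26,27,30,31} = 1⊕0⊕1⊕1⊕1⊕1⊕1⊕1⊕0⊕0⊕0⊕1⊕0⊕0⊕0 = 0
p4 = XOR of data positions {5,6,7,12,13,14,15,20,21,22,23,28,29,30,31} = 0⊕0⊕1⊕1⊕1⊕1⊕1⊕0⊕0⊕0⊕0⊕0⊕0⊕0⊕0 = 1
p8 = XOR of data positions {9,10,11,12,13,14,15,24,25,26,27,28,29,30,31} = 1⊕1⊕1⊕1⊕1⊕1⊕1⊕0⊕0⊕1⊕0⊕0⊕0⊕0⊕0 = 0
p16 = XOR of data positions {17,18,19,20,21,22,23,24,25,26,27,28,29,30,31} = 1⊕1⊕0⊕0⊕0⊕0⊕0⊕0⊕0⊕1⊕0⊕0⊕0⊕0⊕0 = 1
Codeword b1..b31 = 1011001011111111110000000100000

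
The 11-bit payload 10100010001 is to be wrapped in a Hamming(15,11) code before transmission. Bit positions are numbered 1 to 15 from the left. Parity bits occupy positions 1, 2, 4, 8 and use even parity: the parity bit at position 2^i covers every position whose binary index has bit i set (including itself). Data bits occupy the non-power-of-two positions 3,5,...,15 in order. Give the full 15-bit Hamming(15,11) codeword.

Place data bits at non-power-of-two positions: b3=1, b5=0, b6=1, b7=0, b9=0, b10=0, b11=1, b12=0, b13=0, b14=0, b15=1.
p1 = XOR of data positions {3,5,7,9,11,13,15} = 1⊕0⊕0⊕0⊕1⊕0⊕1 = 1
p2 = XOR of data positions {3,6,7,10,11,14,15} = 1⊕1⊕0⊕0⊕1⊕0⊕1 = 0
p4 = XOR of data positions {5,6,7,12,13,14,15} = 0⊕1⊕0⊕0⊕0⊕0⊕1 = 0
p8 = XOR of data positions {9,10,11,12,13,14,15} = 0⊕0⊕1⊕0⊕0⊕0⊕1 = 0
Codeword b1..b15 = 101001000010001

101001000010001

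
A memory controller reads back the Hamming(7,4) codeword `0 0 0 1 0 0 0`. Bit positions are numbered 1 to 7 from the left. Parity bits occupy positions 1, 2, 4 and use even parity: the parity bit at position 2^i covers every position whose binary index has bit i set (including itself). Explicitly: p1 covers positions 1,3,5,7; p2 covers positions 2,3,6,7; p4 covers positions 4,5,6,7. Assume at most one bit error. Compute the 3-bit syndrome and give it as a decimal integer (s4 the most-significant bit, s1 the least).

s1: b1⊕b3⊕b5⊕b7 = 0⊕0⊕0⊕0 = 0
s2: b2⊕b3⊕b6⊕b7 = 0⊕0⊕0⊕0 = 0
s4: b4⊕b5⊕b6⊕b7 = 1⊕0⊕0⊕0 = 1
Syndrome (s4...s1) = 100 → position 4.

4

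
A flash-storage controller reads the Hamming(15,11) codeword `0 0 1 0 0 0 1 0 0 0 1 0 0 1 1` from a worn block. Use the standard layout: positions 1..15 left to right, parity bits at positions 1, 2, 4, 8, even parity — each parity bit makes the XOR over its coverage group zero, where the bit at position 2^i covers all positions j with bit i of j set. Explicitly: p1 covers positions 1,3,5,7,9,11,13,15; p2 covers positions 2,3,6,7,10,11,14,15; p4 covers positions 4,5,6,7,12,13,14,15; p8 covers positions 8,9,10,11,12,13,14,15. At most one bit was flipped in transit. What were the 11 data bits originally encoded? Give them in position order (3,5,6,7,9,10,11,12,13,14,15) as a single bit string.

s1: b1⊕b3⊕b5⊕b7⊕b9⊕b11⊕b13⊕b15 = 0⊕1⊕0⊕1⊕0⊕1⊕0⊕1 = 0
s2: b2⊕b3⊕b6⊕b7⊕b10⊕b11⊕b14⊕b15 = 0⊕1⊕0⊕1⊕0⊕1⊕1⊕1 = 1
s4: b4⊕b5⊕b6⊕b7⊕b12⊕b13⊕b14⊕b15 = 0⊕0⊕0⊕1⊕0⊕0⊕1⊕1 = 1
s8: b8⊕b9⊕b10⊕b11⊕b12⊕b13⊕b14⊕b15 = 0⊕0⊕0⊕1⊕0⊕0⊕1⊕1 = 1
Syndrome (s8...s1) = 1110 → position 14.
Flip bit 14: corrected codeword = 001000100010001
Data bits at positions 3,5,6,7,9,10,11,12,13,14,15: 10010010001

10010010001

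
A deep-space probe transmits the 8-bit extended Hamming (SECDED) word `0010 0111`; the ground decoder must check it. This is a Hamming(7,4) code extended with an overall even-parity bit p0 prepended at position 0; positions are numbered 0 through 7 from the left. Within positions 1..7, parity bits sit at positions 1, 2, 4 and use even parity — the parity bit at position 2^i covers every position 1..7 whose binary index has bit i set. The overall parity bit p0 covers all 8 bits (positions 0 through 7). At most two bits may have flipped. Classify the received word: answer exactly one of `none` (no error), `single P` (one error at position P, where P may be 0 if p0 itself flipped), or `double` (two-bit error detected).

s1: b1⊕b3⊕b5⊕b7 = 0⊕0⊕1⊕1 = 0
s2: b2⊕b3⊕b6⊕b7 = 1⊕0⊕1⊕1 = 1
s4: b4⊕b5⊕b6⊕b7 = 0⊕1⊕1⊕1 = 1
Syndrome (s4...s1) = 110 → position 6.
Overall parity (XOR of all 8 bits, including p0): 0⊕0⊕1⊕0⊕0⊕1⊕1⊕1 = 0
Overall=0, syndrome position=6 → double-bit error detected (uncorrectable).

double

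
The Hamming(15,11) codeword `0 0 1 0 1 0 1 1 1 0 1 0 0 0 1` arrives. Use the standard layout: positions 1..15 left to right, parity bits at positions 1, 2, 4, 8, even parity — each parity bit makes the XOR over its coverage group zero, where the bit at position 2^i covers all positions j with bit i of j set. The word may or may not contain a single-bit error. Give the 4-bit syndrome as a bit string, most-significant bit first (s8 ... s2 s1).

s1: b1⊕b3⊕b5⊕b7⊕b9⊕b11⊕b13⊕b15 = 0⊕1⊕1⊕1⊕1⊕1⊕0⊕1 = 0
s2: b2⊕b3⊕b6⊕b7⊕b10⊕b11⊕b14⊕b15 = 0⊕1⊕0⊕1⊕0⊕1⊕0⊕1 = 0
s4: b4⊕b5⊕b6⊕b7⊕b12⊕b13⊕b14⊕b15 = 0⊕1⊕0⊕1⊕0⊕0⊕0⊕1 = 1
s8: b8⊕b9⊕b10⊕b11⊕b12⊕b13⊕b14⊕b15 = 1⊕1⊕0⊕1⊕0⊕0⊕0⊕1 = 0
Syndrome (s8...s1) = 0100 → position 4.

0100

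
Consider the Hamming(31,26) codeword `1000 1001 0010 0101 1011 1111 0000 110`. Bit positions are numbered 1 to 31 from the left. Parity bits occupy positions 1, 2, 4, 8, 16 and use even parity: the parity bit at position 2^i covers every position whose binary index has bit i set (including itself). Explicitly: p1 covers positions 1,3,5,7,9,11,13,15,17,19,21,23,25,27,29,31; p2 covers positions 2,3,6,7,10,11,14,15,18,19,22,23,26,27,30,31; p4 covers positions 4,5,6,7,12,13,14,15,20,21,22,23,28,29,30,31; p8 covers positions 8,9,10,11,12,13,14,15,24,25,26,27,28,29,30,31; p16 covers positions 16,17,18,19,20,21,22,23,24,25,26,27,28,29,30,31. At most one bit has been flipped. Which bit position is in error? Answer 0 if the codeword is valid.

s1: b1⊕b3⊕b5⊕b7⊕b9⊕b11⊕b13⊕b15⊕b17⊕b19⊕b21⊕b23⊕b25⊕b27⊕b29⊕b31 = 1⊕0⊕1⊕0⊕0⊕1⊕0⊕0⊕1⊕1⊕1⊕1⊕0⊕0⊕1⊕0 = 0
s2: b2⊕b3⊕b6⊕b7⊕b10⊕b11⊕b14⊕b15⊕b18⊕b19⊕b22⊕b23⊕b26⊕b27⊕b30⊕b31 = 0⊕0⊕0⊕0⊕0⊕1⊕1⊕0⊕0⊕1⊕1⊕1⊕0⊕0⊕1⊕0 = 0
s4: b4⊕b5⊕b6⊕b7⊕b12⊕b13⊕b14⊕b15⊕b20⊕b21⊕b22⊕b23⊕b28⊕b29⊕b30⊕b31 = 0⊕1⊕0⊕0⊕0⊕0⊕1⊕0⊕1⊕1⊕1⊕1⊕0⊕1⊕1⊕0 = 0
s8: b8⊕b9⊕b10⊕b11⊕b12⊕b13⊕b14⊕b15⊕b24⊕b25⊕b26⊕b27⊕b28⊕b29⊕b30⊕b31 = 1⊕0⊕0⊕1⊕0⊕0⊕1⊕0⊕1⊕0⊕0⊕0⊕0⊕1⊕1⊕0 = 0
s16: b16⊕b17⊕b18⊕b19⊕b20⊕b21⊕b22⊕b23⊕b24⊕b25⊕b26⊕b27⊕b28⊕b29⊕b30⊕b31 = 1⊕1⊕0⊕1⊕1⊕1⊕1⊕1⊕1⊕0⊕0⊕0⊕0⊕1⊕1⊕0 = 0
Syndrome (s16...s1) = 00000 → position 0 (no error).

0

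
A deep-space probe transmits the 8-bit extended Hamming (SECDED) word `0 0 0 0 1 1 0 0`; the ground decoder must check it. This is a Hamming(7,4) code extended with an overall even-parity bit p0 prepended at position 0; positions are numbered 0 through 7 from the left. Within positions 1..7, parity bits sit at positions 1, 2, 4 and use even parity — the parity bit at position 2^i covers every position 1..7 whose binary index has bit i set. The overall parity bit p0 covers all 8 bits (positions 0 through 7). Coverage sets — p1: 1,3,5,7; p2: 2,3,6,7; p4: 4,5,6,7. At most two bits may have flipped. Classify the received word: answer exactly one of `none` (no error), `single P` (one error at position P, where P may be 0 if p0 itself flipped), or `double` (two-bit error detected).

s1: b1⊕b3⊕b5⊕b7 = 0⊕0⊕1⊕0 = 1
s2: b2⊕b3⊕b6⊕b7 = 0⊕0⊕0⊕0 = 0
s4: b4⊕b5⊕b6⊕b7 = 1⊕1⊕0⊕0 = 0
Syndrome (s4...s1) = 001 → position 1.
Overall parity (XOR of all 8 bits, including p0): 0⊕0⊕0⊕0⊕1⊕1⊕0⊕0 = 0
Overall=0, syndrome position=1 → double-bit error detected (uncorrectable).

double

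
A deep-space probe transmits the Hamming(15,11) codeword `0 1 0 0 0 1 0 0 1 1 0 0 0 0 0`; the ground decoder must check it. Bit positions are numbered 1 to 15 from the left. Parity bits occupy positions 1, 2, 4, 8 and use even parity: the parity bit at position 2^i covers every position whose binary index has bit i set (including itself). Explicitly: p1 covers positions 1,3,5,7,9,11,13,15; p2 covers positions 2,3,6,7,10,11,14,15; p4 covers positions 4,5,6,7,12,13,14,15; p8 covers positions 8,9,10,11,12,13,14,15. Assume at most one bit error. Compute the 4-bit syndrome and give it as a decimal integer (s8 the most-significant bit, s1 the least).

7

s1: b1⊕b3⊕b5⊕b7⊕b9⊕b11⊕b13⊕b15 = 0⊕0⊕0⊕0⊕1⊕0⊕0⊕0 = 1
s2: b2⊕b3⊕b6⊕b7⊕b10⊕b11⊕b14⊕b15 = 1⊕0⊕1⊕0⊕1⊕0⊕0⊕0 = 1
s4: b4⊕b5⊕b6⊕b7⊕b12⊕b13⊕b14⊕b15 = 0⊕0⊕1⊕0⊕0⊕0⊕0⊕0 = 1
s8: b8⊕b9⊕b10⊕b11⊕b12⊕b13⊕b14⊕b15 = 0⊕1⊕1⊕0⊕0⊕0⊕0⊕0 = 0
Syndrome (s8...s1) = 0111 → position 7.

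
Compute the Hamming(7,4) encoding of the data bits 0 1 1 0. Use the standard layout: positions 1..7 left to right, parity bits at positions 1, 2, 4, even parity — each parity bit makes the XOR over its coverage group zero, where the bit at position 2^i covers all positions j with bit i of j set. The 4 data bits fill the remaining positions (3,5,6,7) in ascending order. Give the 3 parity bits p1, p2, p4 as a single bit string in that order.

Place data bits at non-power-of-two positions: b3=0, b5=1, b6=1, b7=0.
p1 = XOR of data positions {3,5,7} = 0⊕1⊕0 = 1
p2 = XOR of data positions {3,6,7} = 0⊕1⊕0 = 1
p4 = XOR of data positions {5,6,7} = 1⊕1⊕0 = 0
Parity bits p1,p2,p4 = 110

110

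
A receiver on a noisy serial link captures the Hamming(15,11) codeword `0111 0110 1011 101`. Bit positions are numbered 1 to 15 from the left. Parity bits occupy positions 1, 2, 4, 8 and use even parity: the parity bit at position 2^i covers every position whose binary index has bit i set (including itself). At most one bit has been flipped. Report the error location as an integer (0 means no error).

s1: b1⊕b3⊕b5⊕b7⊕b9⊕b11⊕b13⊕b15 = 0⊕1⊕0⊕1⊕1⊕1⊕1⊕1 = 0
s2: b2⊕b3⊕b6⊕b7⊕b10⊕b11⊕b14⊕b15 = 1⊕1⊕1⊕1⊕0⊕1⊕0⊕1 = 0
s4: b4⊕b5⊕b6⊕b7⊕b12⊕b13⊕b14⊕b15 = 1⊕0⊕1⊕1⊕1⊕1⊕0⊕1 = 0
s8: b8⊕b9⊕b10⊕b11⊕b12⊕b13⊕b14⊕b15 = 0⊕1⊕0⊕1⊕1⊕1⊕0⊕1 = 1
Syndrome (s8...s1) = 1000 → position 8.

8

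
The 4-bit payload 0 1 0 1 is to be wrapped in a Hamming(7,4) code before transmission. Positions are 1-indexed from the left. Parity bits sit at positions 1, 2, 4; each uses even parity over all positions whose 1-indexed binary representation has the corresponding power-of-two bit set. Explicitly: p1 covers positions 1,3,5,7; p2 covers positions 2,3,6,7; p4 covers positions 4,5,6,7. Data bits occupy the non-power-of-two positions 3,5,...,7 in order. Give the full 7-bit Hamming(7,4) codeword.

Place data bits at non-power-of-two positions: b3=0, b5=1, b6=0, b7=1.
p1 = XOR of data positions {3,5,7} = 0⊕1⊕1 = 0
p2 = XOR of data positions {3,6,7} = 0⊕0⊕1 = 1
p4 = XOR of data positions {5,6,7} = 1⊕0⊕1 = 0
Codeword b1..b7 = 0100101

0100101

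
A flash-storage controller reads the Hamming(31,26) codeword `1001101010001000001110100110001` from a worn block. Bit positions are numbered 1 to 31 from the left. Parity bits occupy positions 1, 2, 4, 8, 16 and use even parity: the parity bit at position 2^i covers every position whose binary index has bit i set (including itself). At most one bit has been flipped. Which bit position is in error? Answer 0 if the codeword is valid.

s1: b1⊕b3⊕b5⊕b7⊕b9⊕b11⊕b13⊕b15⊕b17⊕b19⊕b21⊕b23⊕b25⊕b27⊕b29⊕b31 = 1⊕0⊕1⊕1⊕1⊕0⊕1⊕0⊕0⊕1⊕1⊕1⊕0⊕1⊕0⊕1 = 0
s2: b2⊕b3⊕b6⊕b7⊕b10⊕b11⊕b14⊕b15⊕b18⊕b19⊕b22⊕b23⊕b26⊕b27⊕b30⊕b31 = 0⊕0⊕0⊕1⊕0⊕0⊕0⊕0⊕0⊕1⊕0⊕1⊕1⊕1⊕0⊕1 = 0
s4: b4⊕b5⊕b6⊕b7⊕b12⊕b13⊕b14⊕b15⊕b20⊕b21⊕b22⊕b23⊕b28⊕b29⊕b30⊕b31 = 1⊕1⊕0⊕1⊕0⊕1⊕0⊕0⊕1⊕1⊕0⊕1⊕0⊕0⊕0⊕1 = 0
s8: b8⊕b9⊕b10⊕b11⊕b12⊕b13⊕b14⊕b15⊕b24⊕b25⊕b26⊕b27⊕b28⊕b29⊕b30⊕b31 = 0⊕1⊕0⊕0⊕0⊕1⊕0⊕0⊕0⊕0⊕1⊕1⊕0⊕0⊕0⊕1 = 1
s16: b16⊕b17⊕b18⊕b19⊕b20⊕b21⊕b22⊕b23⊕b24⊕b25⊕b26⊕b27⊕b28⊕b29⊕b30⊕b31 = 0⊕0⊕0⊕1⊕1⊕1⊕0⊕1⊕0⊕0⊕1⊕1⊕0⊕0⊕0⊕1 = 1
Syndrome (s16...s1) = 11000 → position 24.

24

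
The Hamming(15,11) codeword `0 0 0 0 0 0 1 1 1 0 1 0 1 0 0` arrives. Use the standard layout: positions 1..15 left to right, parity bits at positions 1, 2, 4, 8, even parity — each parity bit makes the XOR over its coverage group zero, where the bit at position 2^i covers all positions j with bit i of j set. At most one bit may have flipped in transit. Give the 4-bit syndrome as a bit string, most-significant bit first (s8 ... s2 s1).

s1: b1⊕b3⊕b5⊕b7⊕b9⊕b11⊕b13⊕b15 = 0⊕0⊕0⊕1⊕1⊕1⊕1⊕0 = 0
s2: b2⊕b3⊕b6⊕b7⊕b10⊕b11⊕b14⊕b15 = 0⊕0⊕0⊕1⊕0⊕1⊕0⊕0 = 0
s4: b4⊕b5⊕b6⊕b7⊕b12⊕b13⊕b14⊕b15 = 0⊕0⊕0⊕1⊕0⊕1⊕0⊕0 = 0
s8: b8⊕b9⊕b10⊕b11⊕b12⊕b13⊕b14⊕b15 = 1⊕1⊕0⊕1⊕0⊕1⊕0⊕0 = 0
Syndrome (s8...s1) = 0000 → position 0 (no error).

0000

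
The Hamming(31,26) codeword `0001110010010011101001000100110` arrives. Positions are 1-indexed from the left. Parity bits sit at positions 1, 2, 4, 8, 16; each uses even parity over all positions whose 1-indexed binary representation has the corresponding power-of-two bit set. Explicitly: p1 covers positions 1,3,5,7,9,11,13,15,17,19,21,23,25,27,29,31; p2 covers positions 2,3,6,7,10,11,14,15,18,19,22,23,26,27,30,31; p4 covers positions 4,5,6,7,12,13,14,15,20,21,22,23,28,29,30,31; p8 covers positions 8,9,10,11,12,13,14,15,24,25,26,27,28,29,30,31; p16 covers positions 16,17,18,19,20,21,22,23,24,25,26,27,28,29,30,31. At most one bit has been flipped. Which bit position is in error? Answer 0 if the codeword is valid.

s1: b1⊕b3⊕b5⊕b7⊕b9⊕b11⊕b13⊕b15⊕b17⊕b19⊕b21⊕b23⊕b25⊕b27⊕b29⊕b31 = 0⊕0⊕1⊕0⊕1⊕0⊕0⊕1⊕1⊕1⊕0⊕0⊕0⊕0⊕1⊕0 = 0
s2: b2⊕b3⊕b6⊕b7⊕b10⊕b11⊕b14⊕b15⊕b18⊕b19⊕b22⊕b23⊕b26⊕b27⊕b30⊕b31 = 0⊕0⊕1⊕0⊕0⊕0⊕0⊕1⊕0⊕1⊕1⊕0⊕1⊕0⊕1⊕0 = 0
s4: b4⊕b5⊕b6⊕b7⊕b12⊕b13⊕b14⊕b15⊕b20⊕b21⊕b22⊕b23⊕b28⊕b29⊕b30⊕b31 = 1⊕1⊕1⊕0⊕1⊕0⊕0⊕1⊕0⊕0⊕1⊕0⊕0⊕1⊕1⊕0 = 0
s8: b8⊕b9⊕b10⊕b11⊕b12⊕b13⊕b14⊕b15⊕b24⊕b25⊕b26⊕b27⊕b28⊕b29⊕b30⊕b31 = 0⊕1⊕0⊕0⊕1⊕0⊕0⊕1⊕0⊕0⊕1⊕0⊕0⊕1⊕1⊕0 = 0
s16: b16⊕b17⊕b18⊕b19⊕b20⊕b21⊕b22⊕b23⊕b24⊕b25⊕b26⊕b27⊕b28⊕b29⊕b30⊕b31 = 1⊕1⊕0⊕1⊕0⊕0⊕1⊕0⊕0⊕0⊕1⊕0⊕0⊕1⊕1⊕0 = 1
Syndrome (s16...s1) = 10000 → position 16.

16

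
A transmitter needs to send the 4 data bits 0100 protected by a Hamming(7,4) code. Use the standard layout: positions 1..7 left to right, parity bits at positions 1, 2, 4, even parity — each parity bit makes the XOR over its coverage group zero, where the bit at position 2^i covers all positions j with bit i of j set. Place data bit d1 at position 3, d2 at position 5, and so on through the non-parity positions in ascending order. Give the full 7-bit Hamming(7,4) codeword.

Place data bits at non-power-of-two positions: b3=0, b5=1, b6=0, b7=0.
p1 = XOR of data positions {3,5,7} = 0⊕1⊕0 = 1
p2 = XOR of data positions {3,6,7} = 0⊕0⊕0 = 0
p4 = XOR of data positions {5,6,7} = 1⊕0⊕0 = 1
Codeword b1..b7 = 1001100

1001100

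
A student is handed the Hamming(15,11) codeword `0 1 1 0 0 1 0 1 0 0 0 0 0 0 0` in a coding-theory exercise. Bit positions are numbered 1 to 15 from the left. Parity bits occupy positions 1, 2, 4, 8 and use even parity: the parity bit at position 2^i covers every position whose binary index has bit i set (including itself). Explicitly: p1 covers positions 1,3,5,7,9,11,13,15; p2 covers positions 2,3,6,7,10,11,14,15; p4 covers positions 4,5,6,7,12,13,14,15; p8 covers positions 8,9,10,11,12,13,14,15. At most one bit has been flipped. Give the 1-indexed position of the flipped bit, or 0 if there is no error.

s1: b1⊕b3⊕b5⊕b7⊕b9⊕b11⊕b13⊕b15 = 0⊕1⊕0⊕0⊕0⊕0⊕0⊕0 = 1
s2: b2⊕b3⊕b6⊕b7⊕b10⊕b11⊕b14⊕b15 = 1⊕1⊕1⊕0⊕0⊕0⊕0⊕0 = 1
s4: b4⊕b5⊕b6⊕b7⊕b12⊕b13⊕b14⊕b15 = 0⊕0⊕1⊕0⊕0⊕0⊕0⊕0 = 1
s8: b8⊕b9⊕b10⊕b11⊕b12⊕b13⊕b14⊕b15 = 1⊕0⊕0⊕0⊕0⊕0⊕0⊕0 = 1
Syndrome (s8...s1) = 1111 → position 15.

15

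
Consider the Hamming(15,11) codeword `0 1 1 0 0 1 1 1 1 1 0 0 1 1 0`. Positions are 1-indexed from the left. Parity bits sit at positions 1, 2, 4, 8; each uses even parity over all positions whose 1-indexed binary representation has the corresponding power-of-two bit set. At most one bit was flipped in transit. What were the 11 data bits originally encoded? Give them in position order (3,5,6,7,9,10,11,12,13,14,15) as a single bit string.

10111100110

s1: b1⊕b3⊕b5⊕b7⊕b9⊕b11⊕b13⊕b15 = 0⊕1⊕0⊕1⊕1⊕0⊕1⊕0 = 0
s2: b2⊕b3⊕b6⊕b7⊕b10⊕b11⊕b14⊕b15 = 1⊕1⊕1⊕1⊕1⊕0⊕1⊕0 = 0
s4: b4⊕b5⊕b6⊕b7⊕b12⊕b13⊕b14⊕b15 = 0⊕0⊕1⊕1⊕0⊕1⊕1⊕0 = 0
s8: b8⊕b9⊕b10⊕b11⊕b12⊕b13⊕b14⊕b15 = 1⊕1⊕1⊕0⊕0⊕1⊕1⊕0 = 1
Syndrome (s8...s1) = 1000 → position 8.
Flip bit 8: corrected codeword = 011001101100110
Data bits at positions 3,5,6,7,9,10,11,12,13,14,15: 10111100110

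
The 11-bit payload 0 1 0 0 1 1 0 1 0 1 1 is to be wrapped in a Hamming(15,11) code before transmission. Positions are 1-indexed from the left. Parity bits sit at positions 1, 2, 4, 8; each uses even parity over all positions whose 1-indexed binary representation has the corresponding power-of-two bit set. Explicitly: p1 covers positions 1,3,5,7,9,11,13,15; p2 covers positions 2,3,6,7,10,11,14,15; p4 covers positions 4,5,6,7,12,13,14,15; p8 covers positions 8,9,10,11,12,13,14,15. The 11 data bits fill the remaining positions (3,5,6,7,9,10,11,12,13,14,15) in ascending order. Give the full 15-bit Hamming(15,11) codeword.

110010011101011

Place data bits at non-power-of-two positions: b3=0, b5=1, b6=0, b7=0, b9=1, b10=1, b11=0, b12=1, b13=0, b14=1, b15=1.
p1 = XOR of data positions {3,5,7,9,11,13,15} = 0⊕1⊕0⊕1⊕0⊕0⊕1 = 1
p2 = XOR of data positions {3,6,7,10,11,14,15} = 0⊕0⊕0⊕1⊕0⊕1⊕1 = 1
p4 = XOR of data positions {5,6,7,12,13,14,15} = 1⊕0⊕0⊕1⊕0⊕1⊕1 = 0
p8 = XOR of data positions {9,10,11,12,13,14,15} = 1⊕1⊕0⊕1⊕0⊕1⊕1 = 1
Codeword b1..b15 = 110010011101011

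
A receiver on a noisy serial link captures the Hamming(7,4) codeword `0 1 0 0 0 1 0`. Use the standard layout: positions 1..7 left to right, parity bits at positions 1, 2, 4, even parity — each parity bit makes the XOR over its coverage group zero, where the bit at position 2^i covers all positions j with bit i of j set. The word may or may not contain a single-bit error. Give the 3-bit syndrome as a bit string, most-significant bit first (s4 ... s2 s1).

s1: b1⊕b3⊕b5⊕b7 = 0⊕0⊕0⊕0 = 0
s2: b2⊕b3⊕b6⊕b7 = 1⊕0⊕1⊕0 = 0
s4: b4⊕b5⊕b6⊕b7 = 0⊕0⊕1⊕0 = 1
Syndrome (s4...s1) = 100 → position 4.

100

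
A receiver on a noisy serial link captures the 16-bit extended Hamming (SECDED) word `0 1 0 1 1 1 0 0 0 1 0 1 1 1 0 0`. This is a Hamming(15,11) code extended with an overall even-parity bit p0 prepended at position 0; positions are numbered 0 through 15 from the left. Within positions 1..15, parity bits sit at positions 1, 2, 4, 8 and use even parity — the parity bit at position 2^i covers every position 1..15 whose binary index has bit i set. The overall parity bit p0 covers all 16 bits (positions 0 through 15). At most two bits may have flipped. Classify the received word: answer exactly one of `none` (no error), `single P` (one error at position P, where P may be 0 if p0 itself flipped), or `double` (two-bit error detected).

none

s1: b1⊕b3⊕b5⊕b7⊕b9⊕b11⊕b13⊕b15 = 1⊕1⊕1⊕0⊕1⊕1⊕1⊕0 = 0
s2: b2⊕b3⊕b6⊕b7⊕b10⊕b11⊕b14⊕b15 = 0⊕1⊕0⊕0⊕0⊕1⊕0⊕0 = 0
s4: b4⊕b5⊕b6⊕b7⊕b12⊕b13⊕b14⊕b15 = 1⊕1⊕0⊕0⊕1⊕1⊕0⊕0 = 0
s8: b8⊕b9⊕b10⊕b11⊕b12⊕b13⊕b14⊕b15 = 0⊕1⊕0⊕1⊕1⊕1⊕0⊕0 = 0
Syndrome (s8...s1) = 0000 → position 0 (no error).
Overall parity (XOR of all 16 bits, including p0): 0⊕1⊕0⊕1⊕1⊕1⊕0⊕0⊕0⊕1⊕0⊕1⊕1⊕1⊕0⊕0 = 0
Overall=0, syndrome position=0 → no error.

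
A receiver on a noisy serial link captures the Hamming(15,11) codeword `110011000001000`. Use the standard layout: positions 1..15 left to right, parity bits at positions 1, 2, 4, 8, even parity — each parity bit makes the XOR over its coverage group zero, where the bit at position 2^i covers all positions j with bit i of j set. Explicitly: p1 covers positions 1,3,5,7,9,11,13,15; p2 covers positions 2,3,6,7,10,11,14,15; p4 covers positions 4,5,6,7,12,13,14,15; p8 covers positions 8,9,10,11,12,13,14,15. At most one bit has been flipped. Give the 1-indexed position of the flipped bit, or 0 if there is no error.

12

s1: b1⊕b3⊕b5⊕b7⊕b9⊕b11⊕b13⊕b15 = 1⊕0⊕1⊕0⊕0⊕0⊕0⊕0 = 0
s2: b2⊕b3⊕b6⊕b7⊕b10⊕b11⊕b14⊕b15 = 1⊕0⊕1⊕0⊕0⊕0⊕0⊕0 = 0
s4: b4⊕b5⊕b6⊕b7⊕b12⊕b13⊕b14⊕b15 = 0⊕1⊕1⊕0⊕1⊕0⊕0⊕0 = 1
s8: b8⊕b9⊕b10⊕b11⊕b12⊕b13⊕b14⊕b15 = 0⊕0⊕0⊕0⊕1⊕0⊕0⊕0 = 1
Syndrome (s8...s1) = 1100 → position 12.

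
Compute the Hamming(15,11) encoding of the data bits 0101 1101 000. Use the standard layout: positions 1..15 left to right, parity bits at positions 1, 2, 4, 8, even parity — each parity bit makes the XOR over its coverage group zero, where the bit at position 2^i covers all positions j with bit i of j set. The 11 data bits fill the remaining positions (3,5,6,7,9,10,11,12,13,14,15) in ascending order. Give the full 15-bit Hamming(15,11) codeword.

100110111101000

Place data bits at non-power-of-two positions: b3=0, b5=1, b6=0, b7=1, b9=1, b10=1, b11=0, b12=1, b13=0, b14=0, b15=0.
p1 = XOR of data positions {3,5,7,9,11,13,15} = 0⊕1⊕1⊕1⊕0⊕0⊕0 = 1
p2 = XOR of data positions {3,6,7,10,11,14,15} = 0⊕0⊕1⊕1⊕0⊕0⊕0 = 0
p4 = XOR of data positions {5,6,7,12,13,14,15} = 1⊕0⊕1⊕1⊕0⊕0⊕0 = 1
p8 = XOR of data positions {9,10,11,12,13,14,15} = 1⊕1⊕0⊕1⊕0⊕0⊕0 = 1
Codeword b1..b15 = 100110111101000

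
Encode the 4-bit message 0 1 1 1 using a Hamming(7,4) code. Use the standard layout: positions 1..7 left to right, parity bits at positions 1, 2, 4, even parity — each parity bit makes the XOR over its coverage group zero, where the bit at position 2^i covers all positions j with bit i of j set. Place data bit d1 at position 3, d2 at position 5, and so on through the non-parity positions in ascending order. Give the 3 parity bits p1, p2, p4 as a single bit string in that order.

Place data bits at non-power-of-two positions: b3=0, b5=1, b6=1, b7=1.
p1 = XOR of data positions {3,5,7} = 0⊕1⊕1 = 0
p2 = XOR of data positions {3,6,7} = 0⊕1⊕1 = 0
p4 = XOR of data positions {5,6,7} = 1⊕1⊕1 = 1
Parity bits p1,p2,p4 = 001

001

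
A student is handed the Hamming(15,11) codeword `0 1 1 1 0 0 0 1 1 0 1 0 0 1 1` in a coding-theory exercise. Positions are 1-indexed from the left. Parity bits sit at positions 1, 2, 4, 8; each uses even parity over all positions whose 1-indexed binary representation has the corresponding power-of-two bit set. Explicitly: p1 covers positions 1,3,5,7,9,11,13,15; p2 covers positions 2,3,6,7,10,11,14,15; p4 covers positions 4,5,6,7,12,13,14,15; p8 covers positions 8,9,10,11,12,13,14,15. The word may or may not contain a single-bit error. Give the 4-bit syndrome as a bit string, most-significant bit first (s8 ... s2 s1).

1110

s1: b1⊕b3⊕b5⊕b7⊕b9⊕b11⊕b13⊕b15 = 0⊕1⊕0⊕0⊕1⊕1⊕0⊕1 = 0
s2: b2⊕b3⊕b6⊕b7⊕b10⊕b11⊕b14⊕b15 = 1⊕1⊕0⊕0⊕0⊕1⊕1⊕1 = 1
s4: b4⊕b5⊕b6⊕b7⊕b12⊕b13⊕b14⊕b15 = 1⊕0⊕0⊕0⊕0⊕0⊕1⊕1 = 1
s8: b8⊕b9⊕b10⊕b11⊕b12⊕b13⊕b14⊕b15 = 1⊕1⊕0⊕1⊕0⊕0⊕1⊕1 = 1
Syndrome (s8...s1) = 1110 → position 14.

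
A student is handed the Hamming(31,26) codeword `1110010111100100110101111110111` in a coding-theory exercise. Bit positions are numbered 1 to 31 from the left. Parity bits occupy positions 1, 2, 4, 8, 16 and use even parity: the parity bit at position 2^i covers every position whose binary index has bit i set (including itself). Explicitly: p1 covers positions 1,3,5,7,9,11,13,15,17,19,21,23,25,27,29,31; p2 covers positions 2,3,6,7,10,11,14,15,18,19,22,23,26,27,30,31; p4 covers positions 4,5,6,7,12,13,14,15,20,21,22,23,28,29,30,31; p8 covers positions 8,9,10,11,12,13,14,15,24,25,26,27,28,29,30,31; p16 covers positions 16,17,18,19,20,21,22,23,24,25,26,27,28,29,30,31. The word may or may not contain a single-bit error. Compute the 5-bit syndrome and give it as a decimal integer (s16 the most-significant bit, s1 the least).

s1: b1⊕b3⊕b5⊕b7⊕b9⊕b11⊕b13⊕b15⊕b17⊕b19⊕b21⊕b23⊕b25⊕b27⊕b29⊕b31 = 1⊕1⊕0⊕0⊕1⊕1⊕0⊕0⊕1⊕0⊕0⊕1⊕1⊕1⊕1⊕1 = 0
s2: b2⊕b3⊕b6⊕b7⊕b10⊕b11⊕b14⊕b15⊕b18⊕b19⊕b22⊕b23⊕b26⊕b27⊕b30⊕b31 = 1⊕1⊕1⊕0⊕1⊕1⊕1⊕0⊕1⊕0⊕1⊕1⊕1⊕1⊕1⊕1 = 1
s4: b4⊕b5⊕b6⊕b7⊕b12⊕b13⊕b14⊕b15⊕b20⊕b21⊕b22⊕b23⊕b28⊕b29⊕b30⊕b31 = 0⊕0⊕1⊕0⊕0⊕0⊕1⊕0⊕1⊕0⊕1⊕1⊕0⊕1⊕1⊕1 = 0
s8: b8⊕b9⊕b10⊕b11⊕b12⊕b13⊕b14⊕b15⊕b24⊕b25⊕b26⊕b27⊕b28⊕b29⊕b30⊕b31 = 1⊕1⊕1⊕1⊕0⊕0⊕1⊕0⊕1⊕1⊕1⊕1⊕0⊕1⊕1⊕1 = 0
s16: b16⊕b17⊕b18⊕b19⊕b20⊕b21⊕b22⊕b23⊕b24⊕b25⊕b26⊕b27⊕b28⊕b29⊕b30⊕b31 = 0⊕1⊕1⊕0⊕1⊕0⊕1⊕1⊕1⊕1⊕1⊕1⊕0⊕1⊕1⊕1 = 0
Syndrome (s16...s1) = 00010 → position 2.

2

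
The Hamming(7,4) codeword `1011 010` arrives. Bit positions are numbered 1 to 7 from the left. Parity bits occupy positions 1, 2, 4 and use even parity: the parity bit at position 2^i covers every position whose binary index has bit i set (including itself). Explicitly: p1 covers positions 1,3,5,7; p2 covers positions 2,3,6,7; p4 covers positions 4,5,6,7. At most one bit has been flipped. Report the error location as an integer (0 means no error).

s1: b1⊕b3⊕b5⊕b7 = 1⊕1⊕0⊕0 = 0
s2: b2⊕b3⊕b6⊕b7 = 0⊕1⊕1⊕0 = 0
s4: b4⊕b5⊕b6⊕b7 = 1⊕0⊕1⊕0 = 0
Syndrome (s4...s1) = 000 → position 0 (no error).

0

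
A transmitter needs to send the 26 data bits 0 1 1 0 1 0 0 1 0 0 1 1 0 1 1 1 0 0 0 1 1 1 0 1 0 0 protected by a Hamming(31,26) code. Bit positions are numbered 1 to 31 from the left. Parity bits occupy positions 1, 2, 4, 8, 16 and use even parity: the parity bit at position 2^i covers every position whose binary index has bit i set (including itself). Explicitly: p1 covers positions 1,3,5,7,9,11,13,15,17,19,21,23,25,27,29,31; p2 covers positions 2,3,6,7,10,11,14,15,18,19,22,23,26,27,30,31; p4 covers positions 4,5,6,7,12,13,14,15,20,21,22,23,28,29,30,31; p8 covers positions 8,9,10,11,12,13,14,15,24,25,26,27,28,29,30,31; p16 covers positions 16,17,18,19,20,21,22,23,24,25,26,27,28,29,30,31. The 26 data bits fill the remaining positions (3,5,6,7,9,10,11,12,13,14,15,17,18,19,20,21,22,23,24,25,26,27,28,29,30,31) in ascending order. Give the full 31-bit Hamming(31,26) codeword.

Place data bits at non-power-of-two positions: b3=0, b5=1, b6=1, b7=0, b9=1, b10=0, b11=0, b12=1, b13=0, b14=0, b15=1, b17=1, b18=0, b19=1, b20=1, b21=1, b22=0, b23=0, b24=0, b25=1, b26=1, b27=1, b28=0, b29=1, b30=0, b31=0.
p1 = XOR of data positions {3,5,7,9,11,13,15,17,19,21,23,25,27,29,31} = 0⊕1⊕0⊕1⊕0⊕0⊕1⊕1⊕1⊕1⊕0⊕1⊕1⊕1⊕0 = 1
p2 = XOR of data positions {3,6,7,10,11,14,15,18,19,22,23,26,27,30,31} = 0⊕1⊕0⊕0⊕0⊕0⊕1⊕0⊕1⊕0⊕0⊕1⊕1⊕0⊕0 = 1
p4 = XOR of data positions {5,6,7,12,13,14,15,20,21,22,23,28,29,30,31} = 1⊕1⊕0⊕1⊕0⊕0⊕1⊕1⊕1⊕0⊕0⊕0⊕1⊕0⊕0 = 1
p8 = XOR of data positions {9,10,11,12,13,14,15,24,25,26,27,28,29,30,31} = 1⊕0⊕0⊕1⊕0⊕0⊕1⊕0⊕1⊕1⊕1⊕0⊕1⊕0⊕0 = 1
p16 = XOR of data positions {17,18,19,20,21,22,23,24,25,26,27,28,29,30,31} = 1⊕0⊕1⊕1⊕1⊕0⊕0⊕0⊕1⊕1⊕1⊕0⊕1⊕0⊕0 = 0
Codeword b1..b31 = 1101110110010010101110001110100

1101110110010010101110001110100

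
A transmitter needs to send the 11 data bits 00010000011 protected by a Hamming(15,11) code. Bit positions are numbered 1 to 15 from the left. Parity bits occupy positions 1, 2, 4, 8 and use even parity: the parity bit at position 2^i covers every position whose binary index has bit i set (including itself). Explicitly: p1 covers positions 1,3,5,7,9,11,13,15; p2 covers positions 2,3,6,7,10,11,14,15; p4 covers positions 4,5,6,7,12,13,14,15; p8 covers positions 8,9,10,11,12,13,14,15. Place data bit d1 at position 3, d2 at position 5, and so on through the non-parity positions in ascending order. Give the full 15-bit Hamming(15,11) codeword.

010100100000011

Place data bits at non-power-of-two positions: b3=0, b5=0, b6=0, b7=1, b9=0, b10=0, b11=0, b12=0, b13=0, b14=1, b15=1.
p1 = XOR of data positions {3,5,7,9,11,13,15} = 0⊕0⊕1⊕0⊕0⊕0⊕1 = 0
p2 = XOR of data positions {3,6,7,10,11,14,15} = 0⊕0⊕1⊕0⊕0⊕1⊕1 = 1
p4 = XOR of data positions {5,6,7,12,13,14,15} = 0⊕0⊕1⊕0⊕0⊕1⊕1 = 1
p8 = XOR of data positions {9,10,11,12,13,14,15} = 0⊕0⊕0⊕0⊕0⊕1⊕1 = 0
Codeword b1..b15 = 010100100000011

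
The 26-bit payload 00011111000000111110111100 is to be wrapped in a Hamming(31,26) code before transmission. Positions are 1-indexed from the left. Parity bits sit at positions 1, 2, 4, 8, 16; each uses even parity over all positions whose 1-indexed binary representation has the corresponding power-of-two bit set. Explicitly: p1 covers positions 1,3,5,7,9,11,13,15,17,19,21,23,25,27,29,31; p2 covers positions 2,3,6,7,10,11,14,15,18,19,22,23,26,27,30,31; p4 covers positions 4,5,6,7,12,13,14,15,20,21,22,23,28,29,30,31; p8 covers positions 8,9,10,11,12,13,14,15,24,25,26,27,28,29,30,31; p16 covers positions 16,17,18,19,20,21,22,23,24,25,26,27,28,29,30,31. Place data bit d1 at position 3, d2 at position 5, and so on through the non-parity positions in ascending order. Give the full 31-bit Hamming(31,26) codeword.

1100001111110001000111110111100

Place data bits at non-power-of-two positions: b3=0, b5=0, b6=0, b7=1, b9=1, b10=1, b11=1, b12=1, b13=0, b14=0, b15=0, b17=0, b18=0, b19=0, b20=1, b21=1, b22=1, b23=1, b24=1, b25=0, b26=1, b27=1, b28=1, b29=1, b30=0, b31=0.
p1 = XOR of data positions {3,5,7,9,11,13,15,17,19,21,23,25,27,29,31} = 0⊕0⊕1⊕1⊕1⊕0⊕0⊕0⊕0⊕1⊕1⊕0⊕1⊕1⊕0 = 1
p2 = XOR of data positions {3,6,7,10,11,14,15,18,19,22,23,26,27,30,31} = 0⊕0⊕1⊕1⊕1⊕0⊕0⊕0⊕0⊕1⊕1⊕1⊕1⊕0⊕0 = 1
p4 = XOR of data positions {5,6,7,12,13,14,15,20,21,22,23,28,29,30,31} = 0⊕0⊕1⊕1⊕0⊕0⊕0⊕1⊕1⊕1⊕1⊕1⊕1⊕0⊕0 = 0
p8 = XOR of data positions {9,10,11,12,13,14,15,24,25,26,27,28,29,30,31} = 1⊕1⊕1⊕1⊕0⊕0⊕0⊕1⊕0⊕1⊕1⊕1⊕1⊕0⊕0 = 1
p16 = XOR of data positions {17,18,19,20,21,22,23,24,25,26,27,28,29,30,31} = 0⊕0⊕0⊕1⊕1⊕1⊕1⊕1⊕0⊕1⊕1⊕1⊕1⊕0⊕0 = 1
Codeword b1..b31 = 1100001111110001000111110111100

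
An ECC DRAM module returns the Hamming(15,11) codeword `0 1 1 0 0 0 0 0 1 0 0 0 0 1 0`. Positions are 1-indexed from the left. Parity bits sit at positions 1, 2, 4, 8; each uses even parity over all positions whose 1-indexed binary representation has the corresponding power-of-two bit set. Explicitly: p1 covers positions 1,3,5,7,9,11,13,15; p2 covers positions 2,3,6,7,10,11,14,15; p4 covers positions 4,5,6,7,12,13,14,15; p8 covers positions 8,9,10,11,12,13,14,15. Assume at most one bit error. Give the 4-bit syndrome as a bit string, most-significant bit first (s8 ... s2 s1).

0110

s1: b1⊕b3⊕b5⊕b7⊕b9⊕b11⊕b13⊕b15 = 0⊕1⊕0⊕0⊕1⊕0⊕0⊕0 = 0
s2: b2⊕b3⊕b6⊕b7⊕b10⊕b11⊕b14⊕b15 = 1⊕1⊕0⊕0⊕0⊕0⊕1⊕0 = 1
s4: b4⊕b5⊕b6⊕b7⊕b12⊕b13⊕b14⊕b15 = 0⊕0⊕0⊕0⊕0⊕0⊕1⊕0 = 1
s8: b8⊕b9⊕b10⊕b11⊕b12⊕b13⊕b14⊕b15 = 0⊕1⊕0⊕0⊕0⊕0⊕1⊕0 = 0
Syndrome (s8...s1) = 0110 → position 6.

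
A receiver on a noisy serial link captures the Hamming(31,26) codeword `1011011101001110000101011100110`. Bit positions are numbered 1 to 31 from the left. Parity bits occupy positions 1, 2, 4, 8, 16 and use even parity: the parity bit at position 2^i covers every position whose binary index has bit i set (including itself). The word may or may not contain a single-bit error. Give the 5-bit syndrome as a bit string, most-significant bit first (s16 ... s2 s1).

10011

s1: b1⊕b3⊕b5⊕b7⊕b9⊕b11⊕b13⊕b15⊕b17⊕b19⊕b21⊕b23⊕b25⊕b27⊕b29⊕b31 = 1⊕1⊕0⊕1⊕0⊕0⊕1⊕1⊕0⊕0⊕0⊕0⊕1⊕0⊕1⊕0 = 1
s2: b2⊕b3⊕b6⊕b7⊕b10⊕b11⊕b14⊕b15⊕b18⊕b19⊕b22⊕b23⊕b26⊕b27⊕b30⊕b31 = 0⊕1⊕1⊕1⊕1⊕0⊕1⊕1⊕0⊕0⊕1⊕0⊕1⊕0⊕1⊕0 = 1
s4: b4⊕b5⊕b6⊕b7⊕b12⊕b13⊕b14⊕b15⊕b20⊕b21⊕b22⊕b23⊕b28⊕b29⊕b30⊕b31 = 1⊕0⊕1⊕1⊕0⊕1⊕1⊕1⊕1⊕0⊕1⊕0⊕0⊕1⊕1⊕0 = 0
s8: b8⊕b9⊕b10⊕b11⊕b12⊕b13⊕b14⊕b15⊕b24⊕b25⊕b26⊕b27⊕b28⊕b29⊕b30⊕b31 = 1⊕0⊕1⊕0⊕0⊕1⊕1⊕1⊕1⊕1⊕1⊕0⊕0⊕1⊕1⊕0 = 0
s16: b16⊕b17⊕b18⊕b19⊕b20⊕b21⊕b22⊕b23⊕b24⊕b25⊕b26⊕b27⊕b28⊕b29⊕b30⊕b31 = 0⊕0⊕0⊕0⊕1⊕0⊕1⊕0⊕1⊕1⊕1⊕0⊕0⊕1⊕1⊕0 = 1
Syndrome (s16...s1) = 10011 → position 19.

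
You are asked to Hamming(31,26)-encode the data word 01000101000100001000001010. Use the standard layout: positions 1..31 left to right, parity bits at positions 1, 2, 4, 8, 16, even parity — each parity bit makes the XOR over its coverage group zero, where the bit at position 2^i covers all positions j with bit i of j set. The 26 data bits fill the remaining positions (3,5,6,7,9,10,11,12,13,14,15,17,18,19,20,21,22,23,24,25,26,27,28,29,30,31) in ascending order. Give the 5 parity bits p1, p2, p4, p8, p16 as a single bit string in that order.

Place data bits at non-power-of-two positions: b3=0, b5=1, b6=0, b7=0, b9=0, b10=1, b11=0, b12=1, b13=0, b14=0, b15=0, b17=1, b18=0, b19=0, b20=0, b21=0, b22=1, b23=0, b24=0, b25=0, b26=0, b27=0, b28=1, b29=0, b30=1, b31=0.
p1 = XOR of data positions {3,5,7,9,11,13,15,17,19,21,23,25,27,29,31} = 0⊕1⊕0⊕0⊕0⊕0⊕0⊕1⊕0⊕0⊕0⊕0⊕0⊕0⊕0 = 0
p2 = XOR of data positions {3,6,7,10,11,14,15,18,19,22,23,26,27,30,31} = 0⊕0⊕0⊕1⊕0⊕0⊕0⊕0⊕0⊕1⊕0⊕0⊕0⊕1⊕0 = 1
p4 = XOR of data positions {5,6,7,12,13,14,15,20,21,22,23,28,29,30,31} = 1⊕0⊕0⊕1⊕0⊕0⊕0⊕0⊕0⊕1⊕0⊕1⊕0⊕1⊕0 = 1
p8 = XOR of data positions {9,10,11,12,13,14,15,24,25,26,27,28,29,30,31} = 0⊕1⊕0⊕1⊕0⊕0⊕0⊕0⊕0⊕0⊕0⊕1⊕0⊕1⊕0 = 0
p16 = XOR of data positions {17,18,19,20,21,22,23,24,25,26,27,28,29,30,31} = 1⊕0⊕0⊕0⊕0⊕1⊕0⊕0⊕0⊕0⊕0⊕1⊕0⊕1⊕0 = 0
Parity bits p1,p2,p4,p8,p16 = 01100

01100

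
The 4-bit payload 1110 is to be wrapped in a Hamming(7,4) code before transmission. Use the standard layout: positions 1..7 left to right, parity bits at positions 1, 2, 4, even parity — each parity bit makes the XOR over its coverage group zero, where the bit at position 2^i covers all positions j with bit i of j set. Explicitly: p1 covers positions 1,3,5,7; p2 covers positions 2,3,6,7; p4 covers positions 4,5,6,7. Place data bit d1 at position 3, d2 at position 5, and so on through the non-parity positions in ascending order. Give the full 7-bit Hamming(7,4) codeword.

Place data bits at non-power-of-two positions: b3=1, b5=1, b6=1, b7=0.
p1 = XOR of data positions {3,5,7} = 1⊕1⊕0 = 0
p2 = XOR of data positions {3,6,7} = 1⊕1⊕0 = 0
p4 = XOR of data positions {5,6,7} = 1⊕1⊕0 = 0
Codeword b1..b7 = 0010110

0010110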